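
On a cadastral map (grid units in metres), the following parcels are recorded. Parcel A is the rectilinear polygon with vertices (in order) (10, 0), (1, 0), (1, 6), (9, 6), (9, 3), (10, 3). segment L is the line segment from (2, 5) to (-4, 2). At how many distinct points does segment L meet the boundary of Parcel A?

The segment meets the boundary at (1,4.5).

1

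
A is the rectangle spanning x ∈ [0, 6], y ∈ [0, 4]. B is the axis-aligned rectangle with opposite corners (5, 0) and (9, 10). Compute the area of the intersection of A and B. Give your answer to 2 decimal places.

|A∩B|: x∈[5,6], y∈[0,4] → 1·4 = 4.

4.00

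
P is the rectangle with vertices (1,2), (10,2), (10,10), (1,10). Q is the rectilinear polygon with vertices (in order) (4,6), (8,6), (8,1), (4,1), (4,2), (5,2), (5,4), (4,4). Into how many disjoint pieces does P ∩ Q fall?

1

P ∩ Q is a single connected region.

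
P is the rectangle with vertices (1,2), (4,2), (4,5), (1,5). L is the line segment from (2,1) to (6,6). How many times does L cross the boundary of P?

2

The segment meets the boundary at (4,3.5), (2.8,2).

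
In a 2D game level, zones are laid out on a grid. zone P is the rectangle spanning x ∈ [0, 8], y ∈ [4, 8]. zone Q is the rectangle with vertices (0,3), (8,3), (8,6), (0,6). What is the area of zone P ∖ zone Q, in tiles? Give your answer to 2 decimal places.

|zone P∩zone Q|: x∈[0,8], y∈[4,6] → 8·2 = 16.
|zone P| = 32.
|zone P ∖ zone Q| = |zone P| − |zone P∩zone Q| = 32 − 16 = 16.00.

16.00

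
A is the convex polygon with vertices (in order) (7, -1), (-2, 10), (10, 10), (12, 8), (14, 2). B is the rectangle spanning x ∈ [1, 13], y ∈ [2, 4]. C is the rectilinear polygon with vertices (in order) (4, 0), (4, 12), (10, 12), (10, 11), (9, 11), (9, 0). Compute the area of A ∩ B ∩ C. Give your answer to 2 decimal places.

The intersection is the polygon with vertices (9,4), (9,2), (4.545,2), (4,2.667), (4,4).
By the shoelace formula its area is 9.82.

9.82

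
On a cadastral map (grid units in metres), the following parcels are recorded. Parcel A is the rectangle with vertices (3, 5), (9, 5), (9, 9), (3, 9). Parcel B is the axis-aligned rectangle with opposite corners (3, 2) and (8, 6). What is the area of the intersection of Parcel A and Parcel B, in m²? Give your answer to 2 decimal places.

|Parcel A∩Parcel B|: x∈[3,8], y∈[5,6] → 5·1 = 5.

5.00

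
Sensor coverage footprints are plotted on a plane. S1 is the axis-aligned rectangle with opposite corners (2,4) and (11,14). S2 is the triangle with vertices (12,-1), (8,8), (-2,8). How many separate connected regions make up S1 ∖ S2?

S1 ∖ S2 splits into 2 disjoint pieces (area 62.4444, area 1.5873).

2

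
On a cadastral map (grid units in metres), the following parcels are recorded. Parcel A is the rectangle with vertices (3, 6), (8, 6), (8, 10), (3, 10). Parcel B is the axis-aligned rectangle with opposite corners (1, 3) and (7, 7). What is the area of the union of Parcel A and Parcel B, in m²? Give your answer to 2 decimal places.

40.00

By inclusion–exclusion:
Individual areas: |Parcel A| = 20, |Parcel B| = 24.
|Parcel A∩Parcel B|: x∈[3,7], y∈[6,7] → 4·1 = 4.
|Parcel A ∪ Parcel B| = 44 − 4 = 40.00.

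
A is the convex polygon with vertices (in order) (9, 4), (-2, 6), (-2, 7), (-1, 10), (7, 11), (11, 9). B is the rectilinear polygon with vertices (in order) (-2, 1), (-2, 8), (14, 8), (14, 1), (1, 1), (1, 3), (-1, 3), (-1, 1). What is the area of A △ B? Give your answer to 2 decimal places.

100.43

|A| = 64.5, |B| = 108, |A∩B| = 36.0333.
|A △ B| = |A| + |B| − 2·|A∩B| = 64.5 + 108 − 72.0667 = 100.43.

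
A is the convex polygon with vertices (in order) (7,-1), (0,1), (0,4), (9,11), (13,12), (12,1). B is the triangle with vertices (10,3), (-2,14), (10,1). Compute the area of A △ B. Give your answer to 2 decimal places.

102.06

|A| = 107, |B| = 12, |A∩B| = 8.4714.
|A △ B| = |A| + |B| − 2·|A∩B| = 107 + 12 − 16.9428 = 102.06.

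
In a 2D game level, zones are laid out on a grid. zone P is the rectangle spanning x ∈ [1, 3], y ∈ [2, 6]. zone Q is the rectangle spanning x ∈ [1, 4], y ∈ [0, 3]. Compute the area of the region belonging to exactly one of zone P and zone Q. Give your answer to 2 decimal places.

|zone P∩zone Q|: x∈[1,3], y∈[2,3] → 2·1 = 2.
|zone P △ zone Q| = |zone P| + |zone Q| − 2·|zone P∩zone Q| = 8 + 9 − 4 = 13.00.

13.00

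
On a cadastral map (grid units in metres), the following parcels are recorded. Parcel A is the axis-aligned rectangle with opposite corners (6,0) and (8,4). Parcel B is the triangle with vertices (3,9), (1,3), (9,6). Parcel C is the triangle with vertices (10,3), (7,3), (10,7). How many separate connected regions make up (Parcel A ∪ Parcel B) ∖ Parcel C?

(Parcel A ∪ Parcel B) ∖ Parcel C splits into 2 disjoint pieces (area 7.375, area 21).

2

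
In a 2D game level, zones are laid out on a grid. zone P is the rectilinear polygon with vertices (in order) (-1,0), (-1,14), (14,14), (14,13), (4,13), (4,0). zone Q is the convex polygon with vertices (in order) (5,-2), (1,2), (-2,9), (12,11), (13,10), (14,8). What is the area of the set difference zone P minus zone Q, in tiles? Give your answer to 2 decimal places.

43.17

|zone P| = 80, |zone P∩zone Q| = 36.8333.
|zone P ∖ zone Q| = |zone P| − |zone P∩zone Q| = 80 − 36.8333 = 43.17.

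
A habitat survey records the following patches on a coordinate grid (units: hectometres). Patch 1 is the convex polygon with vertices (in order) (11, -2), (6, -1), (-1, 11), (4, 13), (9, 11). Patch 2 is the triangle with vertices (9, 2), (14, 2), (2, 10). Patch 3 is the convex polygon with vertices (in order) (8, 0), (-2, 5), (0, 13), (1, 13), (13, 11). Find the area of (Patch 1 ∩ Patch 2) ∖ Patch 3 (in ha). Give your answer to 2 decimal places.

|Patch 1 ∩ Patch 2| = 15.1451.
|(Patch 1 ∩ Patch 2) ∩ Patch 3| = 13.3589.
|(Patch 1 ∩ Patch 2) ∖ Patch 3| = 15.1451 − 13.3589 = 1.79.

1.79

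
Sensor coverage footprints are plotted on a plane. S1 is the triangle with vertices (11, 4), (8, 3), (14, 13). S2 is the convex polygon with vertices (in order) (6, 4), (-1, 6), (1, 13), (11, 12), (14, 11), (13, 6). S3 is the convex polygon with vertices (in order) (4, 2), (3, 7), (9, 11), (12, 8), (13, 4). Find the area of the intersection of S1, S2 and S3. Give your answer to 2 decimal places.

4.90

The intersection is the polygon with vertices (11.526,5.579), (9.138,4.897), (11.375,8.625), (12,8), (12.143,7.429).
By the shoelace formula its area is 4.90.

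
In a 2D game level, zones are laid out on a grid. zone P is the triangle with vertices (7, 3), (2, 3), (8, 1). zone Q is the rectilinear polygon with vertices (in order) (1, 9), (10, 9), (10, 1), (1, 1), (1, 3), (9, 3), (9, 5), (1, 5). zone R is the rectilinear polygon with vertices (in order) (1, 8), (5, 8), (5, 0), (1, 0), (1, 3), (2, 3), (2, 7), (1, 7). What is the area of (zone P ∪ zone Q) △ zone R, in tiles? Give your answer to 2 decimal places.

48.00

|zone P ∪ zone Q| = 56.
|(zone P ∪ zone Q) ∩ zone R| = 18.
|(zone P ∪ zone Q) △ zone R| = 56 + 28 − 36 = 48.00.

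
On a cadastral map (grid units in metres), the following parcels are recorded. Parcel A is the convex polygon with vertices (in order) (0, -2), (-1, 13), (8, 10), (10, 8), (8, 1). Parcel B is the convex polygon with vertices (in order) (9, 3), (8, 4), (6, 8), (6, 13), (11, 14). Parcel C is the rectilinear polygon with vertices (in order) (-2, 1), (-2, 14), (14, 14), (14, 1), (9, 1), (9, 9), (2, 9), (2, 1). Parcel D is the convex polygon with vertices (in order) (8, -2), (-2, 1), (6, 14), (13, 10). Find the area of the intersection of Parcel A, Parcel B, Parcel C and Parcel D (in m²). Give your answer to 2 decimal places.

5.37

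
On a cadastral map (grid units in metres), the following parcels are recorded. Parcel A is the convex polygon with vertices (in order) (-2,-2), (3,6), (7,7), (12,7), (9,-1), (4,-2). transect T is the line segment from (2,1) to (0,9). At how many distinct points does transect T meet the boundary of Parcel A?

The segment meets the boundary at (1.393,3.429).

1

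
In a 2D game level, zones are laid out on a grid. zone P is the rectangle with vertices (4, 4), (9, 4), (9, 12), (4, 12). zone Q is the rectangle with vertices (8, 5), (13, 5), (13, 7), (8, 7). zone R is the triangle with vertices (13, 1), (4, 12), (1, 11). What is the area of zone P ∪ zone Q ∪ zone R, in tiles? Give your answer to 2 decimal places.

By inclusion–exclusion:
Individual areas: |zone P| = 40, |zone Q| = 10, |zone R| = 21.
|zone P∩zone Q|: x∈[8,9], y∈[5,7] → 1·2 = 2.
|zone P∩zone R| = 12.6389.
|zone Q∩zone R| = 1.8015.
|zone P∩zone Q∩zone R| = 1.4783.
|zone P ∪ zone Q ∪ zone R| = 71 − 16.4404 + 1.4783 = 56.04.

56.04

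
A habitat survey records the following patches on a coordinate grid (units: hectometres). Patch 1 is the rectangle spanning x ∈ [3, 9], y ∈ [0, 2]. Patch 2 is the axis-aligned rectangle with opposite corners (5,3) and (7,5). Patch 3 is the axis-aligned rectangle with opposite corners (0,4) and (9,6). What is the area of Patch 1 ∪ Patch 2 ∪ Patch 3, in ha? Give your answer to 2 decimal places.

By inclusion–exclusion:
Individual areas: |Patch 1| = 12, |Patch 2| = 4, |Patch 3| = 18.
|Patch 1∩Patch 2| = 0 (no overlap).
|Patch 1∩Patch 3| = 0 (no overlap).
|Patch 2∩Patch 3|: x∈[5,7], y∈[4,5] → 2·1 = 2.
|Patch 1∩Patch 2∩Patch 3| = 0.
|Patch 1 ∪ Patch 2 ∪ Patch 3| = 34 − 2 + 0 = 32.00.

32.00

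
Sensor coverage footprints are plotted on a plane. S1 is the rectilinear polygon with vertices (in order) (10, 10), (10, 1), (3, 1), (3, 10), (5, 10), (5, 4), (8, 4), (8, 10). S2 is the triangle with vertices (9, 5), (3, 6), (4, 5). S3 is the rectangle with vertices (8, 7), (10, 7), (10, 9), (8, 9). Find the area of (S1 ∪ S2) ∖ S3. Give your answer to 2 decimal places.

|S1 ∪ S2| = 46.25.
|(S1 ∪ S2) ∩ S3| = 4.
|(S1 ∪ S2) ∖ S3| = 46.25 − 4 = 42.25.

42.25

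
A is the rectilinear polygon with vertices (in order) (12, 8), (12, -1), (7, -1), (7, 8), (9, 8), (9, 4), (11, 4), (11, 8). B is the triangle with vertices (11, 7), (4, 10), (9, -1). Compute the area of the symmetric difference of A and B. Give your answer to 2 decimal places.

|A| = 37, |B| = 31, |A∩B| = 16.7012.
|A △ B| = |A| + |B| − 2·|A∩B| = 37 + 31 − 33.4024 = 34.60.

34.60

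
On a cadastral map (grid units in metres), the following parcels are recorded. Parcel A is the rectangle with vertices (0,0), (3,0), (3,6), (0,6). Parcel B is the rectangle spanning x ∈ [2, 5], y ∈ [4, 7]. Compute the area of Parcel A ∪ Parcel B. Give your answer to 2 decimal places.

25.00

By inclusion–exclusion:
Individual areas: |Parcel A| = 18, |Parcel B| = 9.
|Parcel A∩Parcel B|: x∈[2,3], y∈[4,6] → 1·2 = 2.
|Parcel A ∪ Parcel B| = 27 − 2 = 25.00.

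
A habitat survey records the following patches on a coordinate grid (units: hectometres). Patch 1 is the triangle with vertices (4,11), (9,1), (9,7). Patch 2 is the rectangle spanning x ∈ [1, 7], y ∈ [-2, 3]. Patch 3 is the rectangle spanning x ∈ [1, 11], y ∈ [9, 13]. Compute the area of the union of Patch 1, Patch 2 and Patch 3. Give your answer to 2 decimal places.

By inclusion–exclusion:
Individual areas: |Patch 1| = 15, |Patch 2| = 30, |Patch 3| = 40.
|Patch 1∩Patch 2| = 0.
|Patch 1∩Patch 3| = 1.5.
|Patch 2∩Patch 3| = 0 (no overlap).
|Patch 1∩Patch 2∩Patch 3| = 0.
|Patch 1 ∪ Patch 2 ∪ Patch 3| = 85 − 1.5 + 0 = 83.50.

83.50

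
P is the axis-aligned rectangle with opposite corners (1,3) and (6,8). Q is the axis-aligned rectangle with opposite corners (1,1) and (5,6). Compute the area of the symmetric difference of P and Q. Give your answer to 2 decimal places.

21.00

|P∩Q|: x∈[1,5], y∈[3,6] → 4·3 = 12.
|P △ Q| = |P| + |Q| − 2·|P∩Q| = 25 + 20 − 24 = 21.00.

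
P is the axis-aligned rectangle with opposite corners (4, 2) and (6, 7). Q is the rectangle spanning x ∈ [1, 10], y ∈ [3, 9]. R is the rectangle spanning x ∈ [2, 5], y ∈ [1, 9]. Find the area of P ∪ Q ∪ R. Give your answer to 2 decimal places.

By inclusion–exclusion:
Individual areas: |P| = 10, |Q| = 54, |R| = 24.
|P∩Q|: x∈[4,6], y∈[3,7] → 2·4 = 8.
|P∩R|: x∈[4,5], y∈[2,7] → 1·5 = 5.
|Q∩R|: x∈[2,5], y∈[3,9] → 3·6 = 18.
|P∩Q∩R| = 4.
|P ∪ Q ∪ R| = 88 − 31 + 4 = 61.00.

61.00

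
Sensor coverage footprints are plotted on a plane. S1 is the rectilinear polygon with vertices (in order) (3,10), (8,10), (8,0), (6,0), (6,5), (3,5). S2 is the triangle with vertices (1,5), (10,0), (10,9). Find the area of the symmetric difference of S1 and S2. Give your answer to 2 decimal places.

|S1| = 35, |S2| = 40.5, |S1∩S2| = 16.6667.
|S1 △ S2| = |S1| + |S2| − 2·|S1∩S2| = 35 + 40.5 − 33.3333 = 42.17.

42.17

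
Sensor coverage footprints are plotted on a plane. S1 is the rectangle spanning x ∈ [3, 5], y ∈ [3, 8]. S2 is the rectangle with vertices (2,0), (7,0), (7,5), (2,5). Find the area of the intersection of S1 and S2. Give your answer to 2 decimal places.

4.00

|S1∩S2|: x∈[3,5], y∈[3,5] → 2·2 = 4.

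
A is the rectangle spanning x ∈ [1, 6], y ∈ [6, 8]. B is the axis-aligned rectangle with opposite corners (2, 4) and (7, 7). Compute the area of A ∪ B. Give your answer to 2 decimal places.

21.00

By inclusion–exclusion:
Individual areas: |A| = 10, |B| = 15.
|A∩B|: x∈[2,6], y∈[6,7] → 4·1 = 4.
|A ∪ B| = 25 − 4 = 21.00.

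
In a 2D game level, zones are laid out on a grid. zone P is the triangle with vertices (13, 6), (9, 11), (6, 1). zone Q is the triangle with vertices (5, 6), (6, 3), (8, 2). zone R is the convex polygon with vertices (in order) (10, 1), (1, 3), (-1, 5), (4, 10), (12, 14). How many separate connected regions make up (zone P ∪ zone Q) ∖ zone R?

(zone P ∪ zone Q) ∖ zone R splits into 2 disjoint pieces (area 4.6052, area 0.3107).

2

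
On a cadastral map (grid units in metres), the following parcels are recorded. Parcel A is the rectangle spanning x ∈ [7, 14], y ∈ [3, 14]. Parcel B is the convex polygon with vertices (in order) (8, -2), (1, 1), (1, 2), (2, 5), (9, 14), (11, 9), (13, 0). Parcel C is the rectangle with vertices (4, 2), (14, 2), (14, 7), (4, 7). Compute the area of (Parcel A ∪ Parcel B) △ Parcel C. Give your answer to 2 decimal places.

|Parcel A ∪ Parcel B| = 147.0714.
|(Parcel A ∪ Parcel B) ∩ Parcel C| = 48.4444.
|(Parcel A ∪ Parcel B) △ Parcel C| = 147.0714 + 50 − 96.8889 = 100.18.

100.18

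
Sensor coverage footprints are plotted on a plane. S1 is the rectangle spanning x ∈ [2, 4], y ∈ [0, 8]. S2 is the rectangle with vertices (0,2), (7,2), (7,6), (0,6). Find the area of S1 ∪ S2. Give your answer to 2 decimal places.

36.00

By inclusion–exclusion:
Individual areas: |S1| = 16, |S2| = 28.
|S1∩S2|: x∈[2,4], y∈[2,6] → 2·4 = 8.
|S1 ∪ S2| = 44 − 8 = 36.00.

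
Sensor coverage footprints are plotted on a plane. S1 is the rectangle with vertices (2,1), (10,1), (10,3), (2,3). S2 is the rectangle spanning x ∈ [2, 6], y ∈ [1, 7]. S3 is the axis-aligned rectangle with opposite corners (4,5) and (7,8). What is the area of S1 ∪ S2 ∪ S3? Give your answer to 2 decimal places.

37.00

By inclusion–exclusion:
Individual areas: |S1| = 16, |S2| = 24, |S3| = 9.
|S1∩S2|: x∈[2,6], y∈[1,3] → 4·2 = 8.
|S1∩S3| = 0 (no overlap).
|S2∩S3|: x∈[4,6], y∈[5,7] → 2·2 = 4.
|S1∩S2∩S3| = 0.
|S1 ∪ S2 ∪ S3| = 49 − 12 + 0 = 37.00.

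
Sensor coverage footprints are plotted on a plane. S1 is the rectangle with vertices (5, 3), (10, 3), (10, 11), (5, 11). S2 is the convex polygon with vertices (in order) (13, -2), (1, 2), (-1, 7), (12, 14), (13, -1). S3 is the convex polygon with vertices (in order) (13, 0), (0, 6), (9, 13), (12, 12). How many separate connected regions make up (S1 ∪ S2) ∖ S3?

2

(S1 ∪ S2) ∖ S3 splits into 2 disjoint pieces (area 42.7293, area 2.9608).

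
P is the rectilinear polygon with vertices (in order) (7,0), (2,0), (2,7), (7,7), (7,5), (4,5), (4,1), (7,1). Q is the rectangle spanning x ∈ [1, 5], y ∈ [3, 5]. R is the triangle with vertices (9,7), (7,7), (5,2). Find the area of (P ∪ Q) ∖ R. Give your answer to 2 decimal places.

26.20

|P ∪ Q| = 27.
|(P ∪ Q) ∩ R| = 0.8.
|(P ∪ Q) ∖ R| = 27 − 0.8 = 26.20.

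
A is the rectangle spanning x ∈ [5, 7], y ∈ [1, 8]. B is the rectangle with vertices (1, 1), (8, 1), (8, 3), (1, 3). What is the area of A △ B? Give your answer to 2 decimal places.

20.00

|A∩B|: x∈[5,7], y∈[1,3] → 2·2 = 4.
|A △ B| = |A| + |B| − 2·|A∩B| = 14 + 14 − 8 = 20.00.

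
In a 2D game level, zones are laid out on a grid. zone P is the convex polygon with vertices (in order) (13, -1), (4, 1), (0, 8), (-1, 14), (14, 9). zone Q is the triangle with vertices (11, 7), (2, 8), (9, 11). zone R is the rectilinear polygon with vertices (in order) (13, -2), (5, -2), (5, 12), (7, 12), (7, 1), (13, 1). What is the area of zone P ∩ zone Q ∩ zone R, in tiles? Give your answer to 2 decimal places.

The intersection is the polygon with vertices (5,7.667), (5,9.286), (7,10.143), (7,7.444).
By the shoelace formula its area is 4.32.

4.32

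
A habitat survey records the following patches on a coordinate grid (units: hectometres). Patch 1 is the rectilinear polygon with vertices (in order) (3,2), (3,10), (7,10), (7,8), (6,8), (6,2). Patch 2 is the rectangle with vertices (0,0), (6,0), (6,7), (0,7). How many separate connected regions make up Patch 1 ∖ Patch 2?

1

Patch 1 ∖ Patch 2 is a single connected region.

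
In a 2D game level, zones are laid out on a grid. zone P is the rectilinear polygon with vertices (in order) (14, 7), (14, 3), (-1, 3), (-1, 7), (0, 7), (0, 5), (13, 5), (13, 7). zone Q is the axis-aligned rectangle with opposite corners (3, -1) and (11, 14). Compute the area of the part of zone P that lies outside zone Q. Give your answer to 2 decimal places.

18.00

|zone P| = 34, |zone P∩zone Q| = 16.
|zone P ∖ zone Q| = |zone P| − |zone P∩zone Q| = 34 − 16 = 18.00.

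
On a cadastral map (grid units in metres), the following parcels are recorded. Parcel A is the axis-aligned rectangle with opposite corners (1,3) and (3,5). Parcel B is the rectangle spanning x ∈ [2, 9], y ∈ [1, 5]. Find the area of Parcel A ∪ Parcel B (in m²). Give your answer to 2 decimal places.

By inclusion–exclusion:
Individual areas: |Parcel A| = 4, |Parcel B| = 28.
|Parcel A∩Parcel B|: x∈[2,3], y∈[3,5] → 1·2 = 2.
|Parcel A ∪ Parcel B| = 32 − 2 = 30.00.

30.00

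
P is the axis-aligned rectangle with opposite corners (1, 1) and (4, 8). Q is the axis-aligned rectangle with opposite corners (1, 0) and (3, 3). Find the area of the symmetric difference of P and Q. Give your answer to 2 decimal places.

|P∩Q|: x∈[1,3], y∈[1,3] → 2·2 = 4.
|P △ Q| = |P| + |Q| − 2·|P∩Q| = 21 + 6 − 8 = 19.00.

19.00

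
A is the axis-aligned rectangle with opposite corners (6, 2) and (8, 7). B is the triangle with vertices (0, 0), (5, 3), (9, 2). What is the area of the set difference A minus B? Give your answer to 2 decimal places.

9.00

|A| = 10, |A∩B| = 1.
|A ∖ B| = |A| − |A∩B| = 10 − 1 = 9.00.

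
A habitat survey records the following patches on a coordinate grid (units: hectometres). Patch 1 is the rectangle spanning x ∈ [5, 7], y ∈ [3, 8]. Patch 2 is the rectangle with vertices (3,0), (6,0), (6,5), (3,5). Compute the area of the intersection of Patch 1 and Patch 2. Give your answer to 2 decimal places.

2.00

|Patch 1∩Patch 2|: x∈[5,6], y∈[3,5] → 1·2 = 2.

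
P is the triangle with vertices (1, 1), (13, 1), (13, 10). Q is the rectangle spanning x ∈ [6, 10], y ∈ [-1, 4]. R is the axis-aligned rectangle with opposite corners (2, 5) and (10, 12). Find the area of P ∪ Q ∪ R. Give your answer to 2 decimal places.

By inclusion–exclusion:
Individual areas: |P| = 54, |Q| = 20, |R| = 56.
|P∩Q| = 12.
|P∩R| = 5.0417.
|Q∩R| = 0 (no overlap).
|P∩Q∩R| = 0.
|P ∪ Q ∪ R| = 130 − 17.0417 + 0 = 112.96.

112.96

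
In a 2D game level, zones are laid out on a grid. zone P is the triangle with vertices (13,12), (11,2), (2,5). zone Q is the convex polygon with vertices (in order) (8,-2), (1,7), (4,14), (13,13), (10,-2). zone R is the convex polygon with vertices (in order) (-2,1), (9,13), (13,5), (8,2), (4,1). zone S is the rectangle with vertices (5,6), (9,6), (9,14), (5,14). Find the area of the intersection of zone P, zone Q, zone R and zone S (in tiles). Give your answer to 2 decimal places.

The intersection is the polygon with vertices (9,9.454), (9,6), (5,6), (5,6.909).
By the shoelace formula its area is 8.73.

8.73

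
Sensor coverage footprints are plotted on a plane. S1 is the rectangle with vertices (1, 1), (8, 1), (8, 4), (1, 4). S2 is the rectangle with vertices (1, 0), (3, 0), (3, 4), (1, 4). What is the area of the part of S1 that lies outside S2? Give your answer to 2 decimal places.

|S1∩S2|: x∈[1,3], y∈[1,4] → 2·3 = 6.
|S1| = 21.
|S1 ∖ S2| = |S1| − |S1∩S2| = 21 − 6 = 15.00.

15.00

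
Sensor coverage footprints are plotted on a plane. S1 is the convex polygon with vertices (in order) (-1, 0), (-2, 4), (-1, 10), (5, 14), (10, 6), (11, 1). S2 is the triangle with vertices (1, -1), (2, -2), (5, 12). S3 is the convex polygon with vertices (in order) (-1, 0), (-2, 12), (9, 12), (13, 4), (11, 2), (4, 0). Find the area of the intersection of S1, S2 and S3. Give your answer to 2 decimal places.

The intersection is the polygon with vertices (5,12), (2.491,0.291), (1.368,0.197).
By the shoelace formula its area is 6.45.

6.45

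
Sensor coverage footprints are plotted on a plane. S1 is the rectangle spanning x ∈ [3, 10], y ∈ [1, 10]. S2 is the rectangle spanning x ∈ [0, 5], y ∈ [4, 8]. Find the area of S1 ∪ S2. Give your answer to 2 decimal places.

75.00

By inclusion–exclusion:
Individual areas: |S1| = 63, |S2| = 20.
|S1∩S2|: x∈[3,5], y∈[4,8] → 2·4 = 8.
|S1 ∪ S2| = 83 − 8 = 75.00.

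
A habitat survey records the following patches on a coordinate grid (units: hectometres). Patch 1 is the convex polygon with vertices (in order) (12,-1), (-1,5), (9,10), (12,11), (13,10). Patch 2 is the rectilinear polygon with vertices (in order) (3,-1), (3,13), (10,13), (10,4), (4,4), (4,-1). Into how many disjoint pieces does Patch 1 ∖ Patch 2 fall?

2

Patch 1 ∖ Patch 2 splits into 2 disjoint pieces (area 44.5641, area 7.6923).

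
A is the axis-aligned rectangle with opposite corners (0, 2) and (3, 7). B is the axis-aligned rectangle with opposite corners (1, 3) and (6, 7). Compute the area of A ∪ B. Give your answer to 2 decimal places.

27.00

By inclusion–exclusion:
Individual areas: |A| = 15, |B| = 20.
|A∩B|: x∈[1,3], y∈[3,7] → 2·4 = 8.
|A ∪ B| = 35 − 8 = 27.00.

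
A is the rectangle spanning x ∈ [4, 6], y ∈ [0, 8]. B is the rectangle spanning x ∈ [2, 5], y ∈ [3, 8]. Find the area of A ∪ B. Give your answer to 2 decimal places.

By inclusion–exclusion:
Individual areas: |A| = 16, |B| = 15.
|A∩B|: x∈[4,5], y∈[3,8] → 1·5 = 5.
|A ∪ B| = 31 − 5 = 26.00.

26.00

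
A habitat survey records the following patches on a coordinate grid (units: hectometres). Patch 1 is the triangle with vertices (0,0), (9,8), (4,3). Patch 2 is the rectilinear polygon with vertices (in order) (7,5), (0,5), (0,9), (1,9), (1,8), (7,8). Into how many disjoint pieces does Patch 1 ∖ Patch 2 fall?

2

Patch 1 ∖ Patch 2 splits into 2 disjoint pieces (area 1.9375, area 0.2222).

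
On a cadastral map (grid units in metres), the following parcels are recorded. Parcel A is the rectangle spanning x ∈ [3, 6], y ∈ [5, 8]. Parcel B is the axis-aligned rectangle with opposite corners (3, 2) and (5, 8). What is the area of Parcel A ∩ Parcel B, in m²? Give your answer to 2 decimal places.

|Parcel A∩Parcel B|: x∈[3,5], y∈[5,8] → 2·3 = 6.

6.00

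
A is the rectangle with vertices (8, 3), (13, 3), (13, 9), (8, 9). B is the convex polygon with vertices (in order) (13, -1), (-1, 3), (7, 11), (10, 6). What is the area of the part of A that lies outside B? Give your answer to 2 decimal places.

|A| = 30, |A∩B| = 11.2286.
|A ∖ B| = |A| − |A∩B| = 30 − 11.2286 = 18.77.

18.77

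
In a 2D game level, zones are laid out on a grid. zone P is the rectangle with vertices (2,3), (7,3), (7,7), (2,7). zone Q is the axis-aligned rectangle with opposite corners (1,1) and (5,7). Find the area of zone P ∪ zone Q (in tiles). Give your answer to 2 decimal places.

32.00

By inclusion–exclusion:
Individual areas: |zone P| = 20, |zone Q| = 24.
|zone P∩zone Q|: x∈[2,5], y∈[3,7] → 3·4 = 12.
|zone P ∪ zone Q| = 44 − 12 = 32.00.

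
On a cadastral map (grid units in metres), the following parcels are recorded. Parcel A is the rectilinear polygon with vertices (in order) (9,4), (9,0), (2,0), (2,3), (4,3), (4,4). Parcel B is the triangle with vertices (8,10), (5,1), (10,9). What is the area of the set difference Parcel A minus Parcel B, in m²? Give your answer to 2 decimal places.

|Parcel A| = 26, |Parcel A∩Parcel B| = 1.3125.
|Parcel A ∖ Parcel B| = |Parcel A| − |Parcel A∩Parcel B| = 26 − 1.3125 = 24.69.

24.69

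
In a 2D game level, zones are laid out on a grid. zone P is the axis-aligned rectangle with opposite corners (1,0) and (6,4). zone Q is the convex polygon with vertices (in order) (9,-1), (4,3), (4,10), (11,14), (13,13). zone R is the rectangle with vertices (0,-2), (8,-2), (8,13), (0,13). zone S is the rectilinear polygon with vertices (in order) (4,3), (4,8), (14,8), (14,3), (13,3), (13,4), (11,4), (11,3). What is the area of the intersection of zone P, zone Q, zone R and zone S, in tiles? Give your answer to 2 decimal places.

The intersection is the polygon with vertices (4,4), (6,4), (6,3), (4,3).
By the shoelace formula its area is 2.00.

2.00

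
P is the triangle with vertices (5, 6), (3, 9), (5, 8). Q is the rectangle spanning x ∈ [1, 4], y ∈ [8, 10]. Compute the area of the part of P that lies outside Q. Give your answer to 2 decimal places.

1.58

|P| = 2, |P∩Q| = 0.4167.
|P ∖ Q| = |P| − |P∩Q| = 2 − 0.4167 = 1.58.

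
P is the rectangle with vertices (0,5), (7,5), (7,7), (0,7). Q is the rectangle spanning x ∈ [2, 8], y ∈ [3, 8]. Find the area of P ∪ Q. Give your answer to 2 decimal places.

34.00

By inclusion–exclusion:
Individual areas: |P| = 14, |Q| = 30.
|P∩Q|: x∈[2,7], y∈[5,7] → 5·2 = 10.
|P ∪ Q| = 44 − 10 = 34.00.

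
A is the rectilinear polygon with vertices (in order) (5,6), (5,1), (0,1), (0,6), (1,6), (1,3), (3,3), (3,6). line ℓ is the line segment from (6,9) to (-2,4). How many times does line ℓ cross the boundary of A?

The segment meets the boundary at (0,5.25), (1,5.875).

2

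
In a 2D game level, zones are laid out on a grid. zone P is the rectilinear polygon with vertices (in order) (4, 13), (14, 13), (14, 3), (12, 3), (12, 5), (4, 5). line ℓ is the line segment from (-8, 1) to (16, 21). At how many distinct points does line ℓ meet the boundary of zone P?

2

The segment meets the boundary at (6.4,13), (4,11).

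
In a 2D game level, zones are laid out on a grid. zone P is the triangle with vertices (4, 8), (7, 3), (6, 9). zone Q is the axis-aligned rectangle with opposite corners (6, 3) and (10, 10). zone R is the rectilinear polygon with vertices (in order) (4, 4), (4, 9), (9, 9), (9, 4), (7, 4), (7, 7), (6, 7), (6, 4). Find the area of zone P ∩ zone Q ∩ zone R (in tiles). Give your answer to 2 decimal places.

0.33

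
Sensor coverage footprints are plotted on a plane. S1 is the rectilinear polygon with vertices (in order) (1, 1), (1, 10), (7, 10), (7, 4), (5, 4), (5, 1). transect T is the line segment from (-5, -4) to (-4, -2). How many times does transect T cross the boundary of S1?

0

The segment lies entirely outside S1 and never meets its boundary.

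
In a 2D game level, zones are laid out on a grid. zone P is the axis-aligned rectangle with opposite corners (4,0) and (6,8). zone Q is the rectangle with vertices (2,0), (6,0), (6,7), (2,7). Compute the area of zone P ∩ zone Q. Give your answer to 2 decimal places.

14.00

|zone P∩zone Q|: x∈[4,6], y∈[0,7] → 2·7 = 14.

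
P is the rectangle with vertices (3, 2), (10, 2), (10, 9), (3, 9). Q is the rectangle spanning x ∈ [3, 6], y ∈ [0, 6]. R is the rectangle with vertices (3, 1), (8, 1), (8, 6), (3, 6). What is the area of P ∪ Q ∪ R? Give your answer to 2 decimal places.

57.00

By inclusion–exclusion:
Individual areas: |P| = 49, |Q| = 18, |R| = 25.
|P∩Q|: x∈[3,6], y∈[2,6] → 3·4 = 12.
|P∩R|: x∈[3,8], y∈[2,6] → 5·4 = 20.
|Q∩R|: x∈[3,6], y∈[1,6] → 3·5 = 15.
|P∩Q∩R| = 12.
|P ∪ Q ∪ R| = 92 − 47 + 12 = 57.00.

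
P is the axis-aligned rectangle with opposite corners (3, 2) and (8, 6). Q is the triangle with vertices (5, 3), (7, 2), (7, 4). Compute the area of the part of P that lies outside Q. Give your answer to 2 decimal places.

18.00

|P| = 20, |P∩Q| = 2.
|P ∖ Q| = |P| − |P∩Q| = 20 − 2 = 18.00.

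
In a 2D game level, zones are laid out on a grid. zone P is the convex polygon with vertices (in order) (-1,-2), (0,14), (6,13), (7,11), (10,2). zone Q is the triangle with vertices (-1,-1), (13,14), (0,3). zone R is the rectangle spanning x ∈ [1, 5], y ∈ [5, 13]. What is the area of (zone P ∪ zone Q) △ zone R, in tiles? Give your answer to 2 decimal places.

89.68

|zone P ∪ zone Q| = 121.6803.
|(zone P ∪ zone Q) ∩ zone R| = 32.
|(zone P ∪ zone Q) △ zone R| = 121.6803 + 32 − 64 = 89.68.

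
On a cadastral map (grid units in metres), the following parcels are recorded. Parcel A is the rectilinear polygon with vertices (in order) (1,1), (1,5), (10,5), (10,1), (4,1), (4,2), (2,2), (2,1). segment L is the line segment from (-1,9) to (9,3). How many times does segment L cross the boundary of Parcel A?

The segment meets the boundary at (5.667,5).

1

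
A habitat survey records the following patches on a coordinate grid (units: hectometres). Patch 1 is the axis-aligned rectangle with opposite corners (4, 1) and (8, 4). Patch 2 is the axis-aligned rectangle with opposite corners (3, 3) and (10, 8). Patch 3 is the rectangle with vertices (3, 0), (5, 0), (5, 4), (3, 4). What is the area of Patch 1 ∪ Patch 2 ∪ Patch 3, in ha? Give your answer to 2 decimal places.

47.00

By inclusion–exclusion:
Individual areas: |Patch 1| = 12, |Patch 2| = 35, |Patch 3| = 8.
|Patch 1∩Patch 2|: x∈[4,8], y∈[3,4] → 4·1 = 4.
|Patch 1∩Patch 3|: x∈[4,5], y∈[1,4] → 1·3 = 3.
|Patch 2∩Patch 3|: x∈[3,5], y∈[3,4] → 2·1 = 2.
|Patch 1∩Patch 2∩Patch 3| = 1.
|Patch 1 ∪ Patch 2 ∪ Patch 3| = 55 − 9 + 1 = 47.00.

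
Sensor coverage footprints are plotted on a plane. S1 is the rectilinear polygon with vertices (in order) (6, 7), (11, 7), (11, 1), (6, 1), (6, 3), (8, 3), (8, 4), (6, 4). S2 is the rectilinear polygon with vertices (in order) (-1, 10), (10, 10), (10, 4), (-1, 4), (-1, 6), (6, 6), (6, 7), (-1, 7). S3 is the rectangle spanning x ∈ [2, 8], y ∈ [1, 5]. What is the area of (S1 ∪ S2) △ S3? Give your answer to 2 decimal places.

|S1 ∪ S2| = 75.
|(S1 ∪ S2) ∩ S3| = 10.
|(S1 ∪ S2) △ S3| = 75 + 24 − 20 = 79.00.

79.00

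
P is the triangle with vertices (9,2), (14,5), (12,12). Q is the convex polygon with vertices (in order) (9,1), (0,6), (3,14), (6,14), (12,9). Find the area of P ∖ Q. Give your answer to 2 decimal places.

|P| = 20.5, |P∩Q| = 4.6781.
|P ∖ Q| = |P| − |P∩Q| = 20.5 − 4.6781 = 15.82.

15.82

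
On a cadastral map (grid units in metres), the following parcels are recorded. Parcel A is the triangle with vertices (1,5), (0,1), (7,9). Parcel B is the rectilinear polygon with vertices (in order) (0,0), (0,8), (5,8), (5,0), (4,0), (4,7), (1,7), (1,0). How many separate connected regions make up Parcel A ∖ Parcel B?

Parcel A ∖ Parcel B splits into 2 disjoint pieces (area 6.4286, area 0.9524).

2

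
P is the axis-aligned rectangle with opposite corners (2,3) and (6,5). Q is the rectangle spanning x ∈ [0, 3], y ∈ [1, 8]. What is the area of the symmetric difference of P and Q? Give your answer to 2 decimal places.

|P∩Q|: x∈[2,3], y∈[3,5] → 1·2 = 2.
|P △ Q| = |P| + |Q| − 2·|P∩Q| = 8 + 21 − 4 = 25.00.

25.00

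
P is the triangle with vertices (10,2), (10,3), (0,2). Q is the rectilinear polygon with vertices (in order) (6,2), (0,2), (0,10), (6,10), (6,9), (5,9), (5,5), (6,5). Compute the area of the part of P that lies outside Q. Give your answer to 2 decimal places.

3.20

|P| = 5, |P∩Q| = 1.8.
|P ∖ Q| = |P| − |P∩Q| = 5 − 1.8 = 3.20.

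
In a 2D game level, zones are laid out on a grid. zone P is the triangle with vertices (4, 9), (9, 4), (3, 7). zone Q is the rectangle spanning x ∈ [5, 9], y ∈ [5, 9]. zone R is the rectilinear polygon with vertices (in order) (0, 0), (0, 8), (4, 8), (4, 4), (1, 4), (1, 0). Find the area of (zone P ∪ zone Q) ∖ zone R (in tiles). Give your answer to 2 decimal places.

|zone P ∪ zone Q| = 20.
|(zone P ∪ zone Q) ∩ zone R| = 1.
|(zone P ∪ zone Q) ∖ zone R| = 20 − 1 = 19.00.

19.00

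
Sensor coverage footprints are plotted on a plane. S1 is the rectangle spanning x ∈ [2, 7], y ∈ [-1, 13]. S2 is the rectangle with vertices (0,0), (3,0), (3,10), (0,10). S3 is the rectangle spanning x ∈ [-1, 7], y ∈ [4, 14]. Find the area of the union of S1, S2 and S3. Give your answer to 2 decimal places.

By inclusion–exclusion:
Individual areas: |S1| = 70, |S2| = 30, |S3| = 80.
|S1∩S2|: x∈[2,3], y∈[0,10] → 1·10 = 10.
|S1∩S3|: x∈[2,7], y∈[4,13] → 5·9 = 45.
|S2∩S3|: x∈[0,3], y∈[4,10] → 3·6 = 18.
|S1∩S2∩S3| = 6.
|S1 ∪ S2 ∪ S3| = 180 − 73 + 6 = 113.00.

113.00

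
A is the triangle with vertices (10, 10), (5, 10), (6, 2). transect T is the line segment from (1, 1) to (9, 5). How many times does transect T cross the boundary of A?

2

The segment meets the boundary at (7,4), (5.824,3.412).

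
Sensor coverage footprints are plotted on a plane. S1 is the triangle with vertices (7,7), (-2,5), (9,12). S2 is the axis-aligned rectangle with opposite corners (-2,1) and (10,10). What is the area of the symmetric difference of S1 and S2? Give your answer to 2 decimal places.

92.19

|S1| = 20.5, |S2| = 108, |S1∩S2| = 18.1571.
|S1 △ S2| = |S1| + |S2| − 2·|S1∩S2| = 20.5 + 108 − 36.3143 = 92.19.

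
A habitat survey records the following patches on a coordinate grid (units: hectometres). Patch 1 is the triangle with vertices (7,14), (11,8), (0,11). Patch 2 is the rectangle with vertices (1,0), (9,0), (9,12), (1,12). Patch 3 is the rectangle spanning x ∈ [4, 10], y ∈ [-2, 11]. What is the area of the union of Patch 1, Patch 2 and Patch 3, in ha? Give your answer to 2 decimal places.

By inclusion–exclusion:
Individual areas: |Patch 1| = 27, |Patch 2| = 96, |Patch 3| = 78.
|Patch 1∩Patch 2| = 18.1948.
|Patch 1∩Patch 3| = 10.7045.
|Patch 2∩Patch 3|: x∈[4,9], y∈[0,11] → 5·11 = 55.
|Patch 1∩Patch 2∩Patch 3| = 8.8636.
|Patch 1 ∪ Patch 2 ∪ Patch 3| = 201 − 83.8994 + 8.8636 = 125.96.

125.96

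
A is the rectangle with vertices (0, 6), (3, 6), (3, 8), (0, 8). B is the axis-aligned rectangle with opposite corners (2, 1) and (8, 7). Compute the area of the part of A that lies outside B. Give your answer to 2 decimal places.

|A∩B|: x∈[2,3], y∈[6,7] → 1·1 = 1.
|A| = 6.
|A ∖ B| = |A| − |A∩B| = 6 − 1 = 5.00.

5.00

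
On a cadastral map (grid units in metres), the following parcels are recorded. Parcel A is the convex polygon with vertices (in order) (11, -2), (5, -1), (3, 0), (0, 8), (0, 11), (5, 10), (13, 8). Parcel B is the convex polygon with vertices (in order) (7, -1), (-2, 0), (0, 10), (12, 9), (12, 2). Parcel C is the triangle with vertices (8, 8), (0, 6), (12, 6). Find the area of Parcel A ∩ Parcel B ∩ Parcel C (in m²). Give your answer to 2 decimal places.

The intersection is the polygon with vertices (0.686,6.171), (8,8), (12,6), (0.75,6).
By the shoelace formula its area is 11.94.

11.94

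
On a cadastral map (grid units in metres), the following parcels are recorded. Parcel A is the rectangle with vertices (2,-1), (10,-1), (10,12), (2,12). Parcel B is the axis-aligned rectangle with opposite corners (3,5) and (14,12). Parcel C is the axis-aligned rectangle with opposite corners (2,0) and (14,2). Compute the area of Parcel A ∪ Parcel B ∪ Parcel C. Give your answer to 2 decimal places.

By inclusion–exclusion:
Individual areas: |Parcel A| = 104, |Parcel B| = 77, |Parcel C| = 24.
|Parcel A∩Parcel B|: x∈[3,10], y∈[5,12] → 7·7 = 49.
|Parcel A∩Parcel C|: x∈[2,10], y∈[0,2] → 8·2 = 16.
|Parcel B∩Parcel C| = 0 (no overlap).
|Parcel A∩Parcel B∩Parcel C| = 0.
|Parcel A ∪ Parcel B ∪ Parcel C| = 205 − 65 + 0 = 140.00.

140.00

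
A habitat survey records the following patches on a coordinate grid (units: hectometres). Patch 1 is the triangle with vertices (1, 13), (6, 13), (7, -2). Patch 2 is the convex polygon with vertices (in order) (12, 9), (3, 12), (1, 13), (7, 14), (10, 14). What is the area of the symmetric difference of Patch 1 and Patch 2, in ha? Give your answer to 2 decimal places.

|Patch 1| = 37.5, |Patch 2| = 26.5, |Patch 1∩Patch 2| = 5.6364.
|Patch 1 △ Patch 2| = |Patch 1| + |Patch 2| − 2·|Patch 1∩Patch 2| = 37.5 + 26.5 − 11.2727 = 52.73.

52.73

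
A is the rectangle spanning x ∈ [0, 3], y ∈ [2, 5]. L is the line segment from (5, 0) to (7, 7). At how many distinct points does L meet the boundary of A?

0

The segment lies entirely outside A and never meets its boundary.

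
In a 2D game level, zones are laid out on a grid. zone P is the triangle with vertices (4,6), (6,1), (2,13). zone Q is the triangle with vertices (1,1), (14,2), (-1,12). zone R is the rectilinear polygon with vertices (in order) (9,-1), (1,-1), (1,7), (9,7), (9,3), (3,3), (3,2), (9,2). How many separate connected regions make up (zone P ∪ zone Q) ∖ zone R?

(zone P ∪ zone Q) ∖ zone R splits into 2 disjoint pieces (area 20.0903, area 15.2949).

2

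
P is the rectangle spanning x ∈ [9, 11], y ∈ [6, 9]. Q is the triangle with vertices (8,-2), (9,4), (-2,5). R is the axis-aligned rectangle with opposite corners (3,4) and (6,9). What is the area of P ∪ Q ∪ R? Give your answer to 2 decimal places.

53.27

By inclusion–exclusion:
Individual areas: |P| = 6, |Q| = 33.5, |R| = 15.
|P∩Q| = 0.
|P∩R| = 0 (no overlap).
|Q∩R| = 1.2273.
|P∩Q∩R| = 0.
|P ∪ Q ∪ R| = 54.5 − 1.2273 + 0 = 53.27.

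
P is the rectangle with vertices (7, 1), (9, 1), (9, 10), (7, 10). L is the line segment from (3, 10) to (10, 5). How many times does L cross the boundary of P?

2

The segment meets the boundary at (9,5.714), (7,7.143).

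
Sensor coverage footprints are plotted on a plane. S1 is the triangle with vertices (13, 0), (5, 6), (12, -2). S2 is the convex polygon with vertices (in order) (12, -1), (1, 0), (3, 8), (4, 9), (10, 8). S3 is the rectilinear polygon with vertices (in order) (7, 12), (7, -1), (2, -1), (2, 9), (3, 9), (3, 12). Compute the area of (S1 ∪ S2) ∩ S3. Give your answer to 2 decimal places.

The region (S1 ∪ S2) ∩ S3 is the polygon with vertices (2,-0.091), (2,4), (3,8), (4,9), (7,8.5), (7,-0.545).
By the shoelace formula its area is 42.34.

42.34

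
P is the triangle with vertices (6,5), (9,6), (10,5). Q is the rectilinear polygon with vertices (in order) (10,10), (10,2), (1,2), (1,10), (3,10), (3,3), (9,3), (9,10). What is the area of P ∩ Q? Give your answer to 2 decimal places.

0.50

The intersection is the polygon with vertices (10,5), (9,5), (9,6).
By the shoelace formula its area is 0.50.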